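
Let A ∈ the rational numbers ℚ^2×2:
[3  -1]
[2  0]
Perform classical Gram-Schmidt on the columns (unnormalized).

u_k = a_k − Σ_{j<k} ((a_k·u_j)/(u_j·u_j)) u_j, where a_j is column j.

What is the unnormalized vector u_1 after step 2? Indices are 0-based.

u_1 = (-4/13, 6/13)

Step 1: u_0 = a_0 = (3, 2).
Step 2: u_1 = a_1 − (-3/13)·u_0 = (-4/13, 6/13).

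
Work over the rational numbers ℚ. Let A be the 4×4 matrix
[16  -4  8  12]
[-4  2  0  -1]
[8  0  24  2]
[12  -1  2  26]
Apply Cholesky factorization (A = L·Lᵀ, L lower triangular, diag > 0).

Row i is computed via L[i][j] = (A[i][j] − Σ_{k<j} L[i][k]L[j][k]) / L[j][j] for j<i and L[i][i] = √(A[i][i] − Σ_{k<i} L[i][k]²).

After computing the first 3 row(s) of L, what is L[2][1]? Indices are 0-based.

L[2][1] = 2

Step 1: L[0][0] = √(16) = 4.
  L[1][0] = (-4) / L[0][0] = -1.
Step 2: L[1][1] = √(1) = 1.
  L[2][0] = (8) / L[0][0] = 2.
  L[2][1] = (2) / L[1][1] = 2.
Step 3: L[2][2] = √(16) = 4.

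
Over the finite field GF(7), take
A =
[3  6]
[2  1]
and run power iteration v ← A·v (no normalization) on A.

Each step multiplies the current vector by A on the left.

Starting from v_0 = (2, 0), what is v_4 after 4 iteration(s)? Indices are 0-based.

v_0 = (2, 0).
v_1 = A·v_0 = (6, 4).
v_2 = A·v_1 = (0, 2).
v_3 = A·v_2 = (5, 2).
v_4 = A·v_3 = (6, 5).

v_4 = (6, 5)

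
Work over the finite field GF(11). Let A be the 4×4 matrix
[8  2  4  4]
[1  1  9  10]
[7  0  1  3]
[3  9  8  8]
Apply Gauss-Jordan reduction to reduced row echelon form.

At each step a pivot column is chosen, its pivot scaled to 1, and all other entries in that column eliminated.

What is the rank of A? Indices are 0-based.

pivot(0,0)=8: scale R0 → (1, 3, 6, 6)
  clear (1,0): R1 −= (1)R0 → (0, 9, 3, 4)
  clear (2,0): R2 −= (7)R0 → (0, 1, 3, 5)
  clear (3,0): R3 −= (3)R0 → (0, 0, 1, 1)
pivot(1,1)=9: scale R1 → (0, 1, 4, 9)
  clear (0,1): R0 −= (3)R1 → (1, 0, 5, 1)
  clear (2,1): R2 −= (1)R1 → (0, 0, 10, 7)
pivot(2,2)=10: scale R2 → (0, 0, 1, 4)
  clear (0,2): R0 −= (5)R2 → (1, 0, 0, 3)
  clear (1,2): R1 −= (4)R2 → (0, 1, 0, 4)
  clear (3,2): R3 −= (1)R2 → (0, 0, 0, 8)
pivot(3,3)=8: scale R3 → (0, 0, 0, 1)
  clear (0,3): R0 −= (3)R3 → (1, 0, 0, 0)
  clear (1,3): R1 −= (4)R3 → (0, 1, 0, 0)
  clear (2,3): R2 −= (4)R3 → (0, 0, 1, 0)

rank = 4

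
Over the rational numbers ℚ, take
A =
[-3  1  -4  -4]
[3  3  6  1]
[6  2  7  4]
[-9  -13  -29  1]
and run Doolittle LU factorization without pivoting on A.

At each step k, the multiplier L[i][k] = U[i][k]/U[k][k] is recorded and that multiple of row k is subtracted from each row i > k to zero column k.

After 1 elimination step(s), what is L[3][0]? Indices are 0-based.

L[3][0] = 3

[col 0] pivot -3
  R1 -= -1*R0 → (0, 4, 2, -3)  (L[1][0] := -1)
  R2 -= -2*R0 → (0, 4, -1, -4)  (L[2][0] := -2)
  R3 -= 3*R0 → (0, -16, -17, 13)  (L[3][0] := 3)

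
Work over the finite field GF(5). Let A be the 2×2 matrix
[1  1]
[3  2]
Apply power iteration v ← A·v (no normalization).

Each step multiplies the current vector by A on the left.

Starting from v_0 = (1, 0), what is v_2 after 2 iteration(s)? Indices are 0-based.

v_0 = (1, 0).
v_1 = A·v_0 = (1, 3).
v_2 = A·v_1 = (4, 4).

v_2 = (4, 4)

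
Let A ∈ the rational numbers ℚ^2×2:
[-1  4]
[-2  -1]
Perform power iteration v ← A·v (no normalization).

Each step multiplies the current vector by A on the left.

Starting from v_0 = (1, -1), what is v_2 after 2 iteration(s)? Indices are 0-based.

v_2 = (1, 11)

v_0 = (1, -1).
v_1 = A·v_0 = (-5, -1).
v_2 = A·v_1 = (1, 11).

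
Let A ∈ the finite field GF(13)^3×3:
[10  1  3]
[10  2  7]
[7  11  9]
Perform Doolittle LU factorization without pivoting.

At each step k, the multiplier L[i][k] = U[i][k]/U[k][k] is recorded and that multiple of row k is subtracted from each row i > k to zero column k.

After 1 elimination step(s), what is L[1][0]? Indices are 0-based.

k=0: U[0][0]=10
  eliminate (1,0): mult=1, new row 1: (0, 1, 4); set L[1][0]=1
  eliminate (2,0): mult=2, new row 2: (0, 9, 3); set L[2][0]=2

L[1][0] = 1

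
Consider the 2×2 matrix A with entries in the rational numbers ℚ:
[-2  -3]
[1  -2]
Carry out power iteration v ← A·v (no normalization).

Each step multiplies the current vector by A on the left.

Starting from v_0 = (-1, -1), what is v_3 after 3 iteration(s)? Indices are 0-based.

v_0 = (-1, -1).
v_1 = A·v_0 = (5, 1).
v_2 = A·v_1 = (-13, 3).
v_3 = A·v_2 = (17, -19).

v_3 = (17, -19)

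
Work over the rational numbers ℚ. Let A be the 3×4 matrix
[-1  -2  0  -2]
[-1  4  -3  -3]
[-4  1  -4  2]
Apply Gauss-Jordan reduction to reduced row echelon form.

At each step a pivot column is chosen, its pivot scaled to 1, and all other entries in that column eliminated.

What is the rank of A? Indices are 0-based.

pivot(0,0)=-1: scale R0 → (1, 2, 0, 2)
  clear (1,0): R1 −= (-1)R0 → (0, 6, -3, -1)
  clear (2,0): R2 −= (-4)R0 → (0, 9, -4, 10)
pivot(1,1)=6: scale R1 → (0, 1, -1/2, -1/6)
  clear (0,1): R0 −= (2)R1 → (1, 0, 1, 7/3)
  clear (2,1): R2 −= (9)R1 → (0, 0, 1/2, 23/2)
pivot(2,2)=1/2: scale R2 → (0, 0, 1, 23)
  clear (0,2): R0 −= (1)R2 → (1, 0, 0, -62/3)
  clear (1,2): R1 −= (-1/2)R2 → (0, 1, 0, 34/3)

rank = 3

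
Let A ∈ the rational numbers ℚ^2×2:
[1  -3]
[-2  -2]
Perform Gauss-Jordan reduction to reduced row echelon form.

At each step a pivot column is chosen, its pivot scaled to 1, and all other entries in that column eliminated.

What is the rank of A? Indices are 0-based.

rank = 2

[1] R0 /= 1  ⇒  (1, -3)
     R1 -= -2·R0  ⇒  (0, -8)
[2] R1 /= -8  ⇒  (0, 1)
     R0 -= -3·R1  ⇒  (1, 0)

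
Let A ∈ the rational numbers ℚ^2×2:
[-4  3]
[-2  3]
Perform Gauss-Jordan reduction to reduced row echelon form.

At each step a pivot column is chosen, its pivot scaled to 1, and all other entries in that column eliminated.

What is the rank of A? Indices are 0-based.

rank = 2

step 1: normalize row 0 (÷-4) = (1, -3/4)
  row 1: subtract -2×row0 = (0, 3/2)
step 2: normalize row 1 (÷3/2) = (0, 1)
  row 0: subtract -3/4×row1 = (1, 0)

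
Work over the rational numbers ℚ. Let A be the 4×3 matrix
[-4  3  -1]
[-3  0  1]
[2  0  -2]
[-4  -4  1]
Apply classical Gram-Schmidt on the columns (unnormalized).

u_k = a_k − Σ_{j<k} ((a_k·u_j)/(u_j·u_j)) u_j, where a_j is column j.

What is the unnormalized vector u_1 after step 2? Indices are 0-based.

Step 1: u_0 = a_0 = (-4, -3, 2, -4).
Step 2: u_1 = a_1 − (4/45)·u_0 = (151/45, 4/15, -8/45, -164/45).

u_1 = (151/45, 4/15, -8/45, -164/45)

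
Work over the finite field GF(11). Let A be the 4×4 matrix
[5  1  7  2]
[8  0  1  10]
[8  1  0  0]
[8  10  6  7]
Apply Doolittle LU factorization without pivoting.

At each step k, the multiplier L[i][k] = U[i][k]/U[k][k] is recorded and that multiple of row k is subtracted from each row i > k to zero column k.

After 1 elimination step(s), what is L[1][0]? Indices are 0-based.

k=0: U[0][0]=5
  eliminate (1,0): mult=6, new row 1: (0, 5, 3, 9); set L[1][0]=6
  eliminate (2,0): mult=6, new row 2: (0, 6, 2, 10); set L[2][0]=6
  eliminate (3,0): mult=6, new row 3: (0, 4, 8, 6); set L[3][0]=6

L[1][0] = 6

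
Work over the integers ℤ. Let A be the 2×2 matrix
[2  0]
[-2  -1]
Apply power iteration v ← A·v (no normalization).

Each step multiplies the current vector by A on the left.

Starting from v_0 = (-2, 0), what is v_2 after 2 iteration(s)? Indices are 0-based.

v_0 = (-2, 0).
v_1 = A·v_0 = (-4, 4).
v_2 = A·v_1 = (-8, 4).

v_2 = (-8, 4)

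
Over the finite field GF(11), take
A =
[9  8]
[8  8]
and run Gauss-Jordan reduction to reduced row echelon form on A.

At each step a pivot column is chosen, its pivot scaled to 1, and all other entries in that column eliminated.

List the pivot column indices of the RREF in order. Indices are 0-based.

step 1: normalize row 0 (÷9) = (1, 7)
  row 1: subtract 8×row0 = (0, 7)
step 2: normalize row 1 (÷7) = (0, 1)
  row 0: subtract 7×row1 = (1, 0)

pivot columns: 0, 1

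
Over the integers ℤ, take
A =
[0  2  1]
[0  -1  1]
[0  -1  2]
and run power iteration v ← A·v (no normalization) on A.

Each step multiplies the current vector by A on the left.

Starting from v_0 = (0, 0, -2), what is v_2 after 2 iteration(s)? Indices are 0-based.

v_2 = (-8, -2, -6)

v_0 = (0, 0, -2).
v_1 = A·v_0 = (-2, -2, -4).
v_2 = A·v_1 = (-8, -2, -6).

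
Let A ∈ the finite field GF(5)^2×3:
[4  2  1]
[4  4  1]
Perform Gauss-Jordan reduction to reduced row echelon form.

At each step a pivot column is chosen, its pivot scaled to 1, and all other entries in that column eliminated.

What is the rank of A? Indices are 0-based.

[1] R0 /= 4  ⇒  (1, 3, 4)
     R1 -= 4·R0  ⇒  (0, 2, 0)
[2] R1 /= 2  ⇒  (0, 1, 0)
     R0 -= 3·R1  ⇒  (1, 0, 4)

rank = 2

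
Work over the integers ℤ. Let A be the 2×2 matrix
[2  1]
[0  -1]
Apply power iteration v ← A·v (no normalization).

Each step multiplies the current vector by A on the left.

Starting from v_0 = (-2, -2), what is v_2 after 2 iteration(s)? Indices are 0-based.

v_0 = (-2, -2).
v_1 = A·v_0 = (-6, 2).
v_2 = A·v_1 = (-10, -2).

v_2 = (-10, -2)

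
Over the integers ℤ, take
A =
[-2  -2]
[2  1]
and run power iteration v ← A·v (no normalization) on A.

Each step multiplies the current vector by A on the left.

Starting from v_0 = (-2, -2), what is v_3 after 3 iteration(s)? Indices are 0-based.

v_0 = (-2, -2).
v_1 = A·v_0 = (8, -6).
v_2 = A·v_1 = (-4, 10).
v_3 = A·v_2 = (-12, 2).

v_3 = (-12, 2)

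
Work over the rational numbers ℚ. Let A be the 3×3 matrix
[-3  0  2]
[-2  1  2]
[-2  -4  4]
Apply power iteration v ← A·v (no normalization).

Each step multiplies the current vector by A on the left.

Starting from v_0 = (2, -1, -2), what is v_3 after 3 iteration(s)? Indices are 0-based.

v_0 = (2, -1, -2).
v_1 = A·v_0 = (-10, -9, -8).
v_2 = A·v_1 = (14, -5, 24).
v_3 = A·v_2 = (6, 15, 88).

v_3 = (6, 15, 88)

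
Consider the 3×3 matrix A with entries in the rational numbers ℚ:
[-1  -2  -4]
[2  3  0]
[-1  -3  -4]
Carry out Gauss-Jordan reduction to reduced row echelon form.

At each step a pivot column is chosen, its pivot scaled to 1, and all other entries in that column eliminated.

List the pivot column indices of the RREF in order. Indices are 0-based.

pivot columns: 0, 1, 2

pivot(0,0)=-1: scale R0 → (1, 2, 4)
  clear (1,0): R1 −= (2)R0 → (0, -1, -8)
  clear (2,0): R2 −= (-1)R0 → (0, -1, 0)
pivot(1,1)=-1: scale R1 → (0, 1, 8)
  clear (0,1): R0 −= (2)R1 → (1, 0, -12)
  clear (2,1): R2 −= (-1)R1 → (0, 0, 8)
pivot(2,2)=8: scale R2 → (0, 0, 1)
  clear (0,2): R0 −= (-12)R2 → (1, 0, 0)
  clear (1,2): R1 −= (8)R2 → (0, 1, 0)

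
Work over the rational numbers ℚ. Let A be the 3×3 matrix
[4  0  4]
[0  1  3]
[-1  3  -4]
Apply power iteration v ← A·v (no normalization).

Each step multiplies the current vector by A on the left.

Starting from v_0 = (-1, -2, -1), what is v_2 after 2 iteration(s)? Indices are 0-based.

v_2 = (-36, -8, -3)

v_0 = (-1, -2, -1).
v_1 = A·v_0 = (-8, -5, -1).
v_2 = A·v_1 = (-36, -8, -3).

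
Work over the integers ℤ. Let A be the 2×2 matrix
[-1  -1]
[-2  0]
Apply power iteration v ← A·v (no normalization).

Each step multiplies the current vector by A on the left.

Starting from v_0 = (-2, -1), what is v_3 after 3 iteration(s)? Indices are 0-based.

v_3 = (13, 14)

v_0 = (-2, -1).
v_1 = A·v_0 = (3, 4).
v_2 = A·v_1 = (-7, -6).
v_3 = A·v_2 = (13, 14).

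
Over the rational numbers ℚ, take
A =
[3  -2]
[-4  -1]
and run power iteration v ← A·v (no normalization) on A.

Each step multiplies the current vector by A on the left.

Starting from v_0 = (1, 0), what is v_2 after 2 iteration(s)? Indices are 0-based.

v_2 = (17, -8)

v_0 = (1, 0).
v_1 = A·v_0 = (3, -4).
v_2 = A·v_1 = (17, -8).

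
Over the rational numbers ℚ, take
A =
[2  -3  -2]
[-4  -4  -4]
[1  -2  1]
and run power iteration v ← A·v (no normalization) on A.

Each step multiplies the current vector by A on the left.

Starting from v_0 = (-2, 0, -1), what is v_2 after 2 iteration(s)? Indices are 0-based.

v_0 = (-2, 0, -1).
v_1 = A·v_0 = (-2, 12, -3).
v_2 = A·v_1 = (-34, -28, -29).

v_2 = (-34, -28, -29)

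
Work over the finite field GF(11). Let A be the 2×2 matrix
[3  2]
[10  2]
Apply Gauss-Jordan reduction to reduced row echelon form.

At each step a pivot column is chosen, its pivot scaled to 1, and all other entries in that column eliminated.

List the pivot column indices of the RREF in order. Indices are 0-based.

[1] R0 /= 3  ⇒  (1, 8)
     R1 -= 10·R0  ⇒  (0, 10)
[2] R1 /= 10  ⇒  (0, 1)
     R0 -= 8·R1  ⇒  (1, 0)

pivot columns: 0, 1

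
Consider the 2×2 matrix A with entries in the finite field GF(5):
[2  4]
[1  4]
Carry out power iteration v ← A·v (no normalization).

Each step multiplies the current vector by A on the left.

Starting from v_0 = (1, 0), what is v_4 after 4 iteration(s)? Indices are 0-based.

v_0 = (1, 0).
v_1 = A·v_0 = (2, 1).
v_2 = A·v_1 = (3, 1).
v_3 = A·v_2 = (0, 2).
v_4 = A·v_3 = (3, 3).

v_4 = (3, 3)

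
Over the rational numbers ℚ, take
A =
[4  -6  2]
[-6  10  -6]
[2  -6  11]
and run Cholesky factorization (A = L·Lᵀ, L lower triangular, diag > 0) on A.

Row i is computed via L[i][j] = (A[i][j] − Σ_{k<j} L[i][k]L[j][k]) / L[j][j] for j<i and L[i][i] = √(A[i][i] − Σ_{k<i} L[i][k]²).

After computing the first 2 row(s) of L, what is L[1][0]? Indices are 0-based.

L[1][0] = -3

Step 1: L[0][0] = √(4) = 2.
  L[1][0] = (-6) / L[0][0] = -3.
Step 2: L[1][1] = √(1) = 1.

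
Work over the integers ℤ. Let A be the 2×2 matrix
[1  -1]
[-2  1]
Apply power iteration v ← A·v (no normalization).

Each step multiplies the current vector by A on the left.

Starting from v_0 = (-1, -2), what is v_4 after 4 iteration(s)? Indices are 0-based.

v_0 = (-1, -2).
v_1 = A·v_0 = (1, 0).
v_2 = A·v_1 = (1, -2).
v_3 = A·v_2 = (3, -4).
v_4 = A·v_3 = (7, -10).

v_4 = (7, -10)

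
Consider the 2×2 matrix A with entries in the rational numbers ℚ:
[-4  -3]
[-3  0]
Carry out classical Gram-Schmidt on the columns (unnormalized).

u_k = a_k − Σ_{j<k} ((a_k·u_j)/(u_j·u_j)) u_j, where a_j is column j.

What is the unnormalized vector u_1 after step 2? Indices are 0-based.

Step 1: u_0 = a_0 = (-4, -3).
Step 2: u_1 = a_1 − (12/25)·u_0 = (-27/25, 36/25).

u_1 = (-27/25, 36/25)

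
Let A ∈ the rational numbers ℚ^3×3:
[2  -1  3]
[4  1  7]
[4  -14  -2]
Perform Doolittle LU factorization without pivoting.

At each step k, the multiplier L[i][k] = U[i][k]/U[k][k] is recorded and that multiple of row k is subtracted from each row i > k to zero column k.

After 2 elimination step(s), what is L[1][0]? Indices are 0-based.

[col 0] pivot 2
  R1 -= 2*R0 → (0, 3, 1)  (L[1][0] := 2)
  R2 -= 2*R0 → (0, -12, -8)  (L[2][0] := 2)
[col 1] pivot 3
  R2 -= -4*R1 → (0, 0, -4)  (L[2][1] := -4)

L[1][0] = 2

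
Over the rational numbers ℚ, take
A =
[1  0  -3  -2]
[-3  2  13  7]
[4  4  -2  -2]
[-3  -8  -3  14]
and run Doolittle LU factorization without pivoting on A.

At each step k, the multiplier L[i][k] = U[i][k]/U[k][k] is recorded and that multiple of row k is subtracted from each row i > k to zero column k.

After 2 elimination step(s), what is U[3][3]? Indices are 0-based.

U[3][3] = 12

Step 1: pivot at (0,0) is 1.
  row1 ← row1 − (-3)·row0  ⇒  L[1][0]=-3, U row1=(0, 2, 4, 1)
  row2 ← row2 − (4)·row0  ⇒  L[2][0]=4, U row2=(0, 4, 10, 6)
  row3 ← row3 − (-3)·row0  ⇒  L[3][0]=-3, U row3=(0, -8, -12, 8)
Step 2: pivot at (1,1) is 2.
  row2 ← row2 − (2)·row1  ⇒  L[2][1]=2, U row2=(0, 0, 2, 4)
  row3 ← row3 − (-4)·row1  ⇒  L[3][1]=-4, U row3=(0, 0, 4, 12)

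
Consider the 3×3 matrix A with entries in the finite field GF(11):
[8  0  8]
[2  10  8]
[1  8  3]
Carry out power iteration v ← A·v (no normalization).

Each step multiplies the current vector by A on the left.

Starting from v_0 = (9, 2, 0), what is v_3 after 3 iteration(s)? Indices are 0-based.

v_0 = (9, 2, 0).
v_1 = A·v_0 = (6, 5, 3).
v_2 = A·v_1 = (6, 9, 0).
v_3 = A·v_2 = (4, 3, 1).

v_3 = (4, 3, 1)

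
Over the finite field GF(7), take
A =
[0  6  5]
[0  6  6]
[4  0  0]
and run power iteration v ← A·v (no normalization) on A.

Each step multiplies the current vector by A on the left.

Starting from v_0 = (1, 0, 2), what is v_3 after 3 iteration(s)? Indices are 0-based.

v_0 = (1, 0, 2).
v_1 = A·v_0 = (3, 5, 4).
v_2 = A·v_1 = (1, 5, 5).
v_3 = A·v_2 = (6, 4, 4).

v_3 = (6, 4, 4)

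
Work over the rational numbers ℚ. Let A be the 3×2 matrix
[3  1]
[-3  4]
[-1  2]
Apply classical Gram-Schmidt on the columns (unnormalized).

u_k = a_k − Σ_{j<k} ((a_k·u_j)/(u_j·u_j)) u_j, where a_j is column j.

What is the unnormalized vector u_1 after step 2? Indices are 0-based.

Step 1: u_0 = a_0 = (3, -3, -1).
Step 2: u_1 = a_1 − (-11/19)·u_0 = (52/19, 43/19, 27/19).

u_1 = (52/19, 43/19, 27/19)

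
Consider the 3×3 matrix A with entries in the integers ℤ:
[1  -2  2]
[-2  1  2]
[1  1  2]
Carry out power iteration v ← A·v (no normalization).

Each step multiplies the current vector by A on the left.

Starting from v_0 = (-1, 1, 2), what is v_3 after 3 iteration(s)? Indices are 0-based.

v_3 = (1, 55, 40)

v_0 = (-1, 1, 2).
v_1 = A·v_0 = (1, 7, 4).
v_2 = A·v_1 = (-5, 13, 16).
v_3 = A·v_2 = (1, 55, 40).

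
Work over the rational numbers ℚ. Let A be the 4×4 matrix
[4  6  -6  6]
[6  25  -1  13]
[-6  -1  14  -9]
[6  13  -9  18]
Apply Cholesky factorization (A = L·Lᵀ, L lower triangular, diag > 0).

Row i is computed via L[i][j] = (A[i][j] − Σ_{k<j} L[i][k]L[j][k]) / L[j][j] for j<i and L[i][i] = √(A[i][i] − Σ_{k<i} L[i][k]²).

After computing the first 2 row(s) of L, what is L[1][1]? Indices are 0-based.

L[1][1] = 4

Step 1: L[0][0] = √(4) = 2.
  L[1][0] = (6) / L[0][0] = 3.
Step 2: L[1][1] = √(16) = 4.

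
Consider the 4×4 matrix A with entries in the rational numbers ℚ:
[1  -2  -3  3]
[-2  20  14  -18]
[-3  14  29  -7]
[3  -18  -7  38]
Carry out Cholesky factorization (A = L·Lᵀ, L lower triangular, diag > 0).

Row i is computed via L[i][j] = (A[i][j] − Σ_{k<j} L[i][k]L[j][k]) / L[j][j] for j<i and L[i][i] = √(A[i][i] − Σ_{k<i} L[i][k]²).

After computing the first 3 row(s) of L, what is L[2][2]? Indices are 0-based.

Step 1: L[0][0] = √(1) = 1.
  L[1][0] = (-2) / L[0][0] = -2.
Step 2: L[1][1] = √(16) = 4.
  L[2][0] = (-3) / L[0][0] = -3.
  L[2][1] = (8) / L[1][1] = 2.
Step 3: L[2][2] = √(16) = 4.

L[2][2] = 4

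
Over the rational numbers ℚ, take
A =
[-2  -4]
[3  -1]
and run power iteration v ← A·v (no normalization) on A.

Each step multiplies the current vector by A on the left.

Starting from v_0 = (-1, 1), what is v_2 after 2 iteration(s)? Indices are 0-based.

v_2 = (20, -2)

v_0 = (-1, 1).
v_1 = A·v_0 = (-2, -4).
v_2 = A·v_1 = (20, -2).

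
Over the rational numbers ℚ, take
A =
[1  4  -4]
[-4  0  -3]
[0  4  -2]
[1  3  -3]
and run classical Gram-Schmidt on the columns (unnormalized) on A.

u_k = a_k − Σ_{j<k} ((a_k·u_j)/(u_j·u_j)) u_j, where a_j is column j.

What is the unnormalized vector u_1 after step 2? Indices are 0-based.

Step 1: u_0 = a_0 = (1, -4, 0, 1).
Step 2: u_1 = a_1 − (7/18)·u_0 = (65/18, 14/9, 4, 47/18).

u_1 = (65/18, 14/9, 4, 47/18)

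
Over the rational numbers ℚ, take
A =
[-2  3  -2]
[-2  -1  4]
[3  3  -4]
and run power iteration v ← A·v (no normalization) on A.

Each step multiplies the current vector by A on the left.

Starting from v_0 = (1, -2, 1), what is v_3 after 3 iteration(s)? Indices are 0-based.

v_3 = (-148, -40, 62)

v_0 = (1, -2, 1).
v_1 = A·v_0 = (-10, 4, -7).
v_2 = A·v_1 = (46, -12, 10).
v_3 = A·v_2 = (-148, -40, 62).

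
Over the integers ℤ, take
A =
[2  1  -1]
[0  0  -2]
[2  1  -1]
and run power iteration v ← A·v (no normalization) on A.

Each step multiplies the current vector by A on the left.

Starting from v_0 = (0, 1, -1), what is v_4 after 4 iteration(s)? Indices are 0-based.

v_0 = (0, 1, -1).
v_1 = A·v_0 = (2, 2, 2).
v_2 = A·v_1 = (4, -4, 4).
v_3 = A·v_2 = (0, -8, 0).
v_4 = A·v_3 = (-8, 0, -8).

v_4 = (-8, 0, -8)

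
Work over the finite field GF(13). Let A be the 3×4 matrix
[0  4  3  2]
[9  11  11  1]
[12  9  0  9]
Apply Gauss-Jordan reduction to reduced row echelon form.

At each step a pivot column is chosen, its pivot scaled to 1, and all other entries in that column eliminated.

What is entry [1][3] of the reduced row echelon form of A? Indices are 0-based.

pivot(0,0): swap R0↔R1
pivot(0,0)=9: scale R0 → (1, 7, 7, 3)
  clear (2,0): R2 −= (12)R0 → (0, 3, 7, 12)
pivot(1,1)=4: scale R1 → (0, 1, 4, 7)
  clear (0,1): R0 −= (7)R1 → (1, 0, 5, 6)
  clear (2,1): R2 −= (3)R1 → (0, 0, 8, 4)
pivot(2,2)=8: scale R2 → (0, 0, 1, 7)
  clear (0,2): R0 −= (5)R2 → (1, 0, 0, 10)
  clear (1,2): R1 −= (4)R2 → (0, 1, 0, 5)

M[1][3] = 5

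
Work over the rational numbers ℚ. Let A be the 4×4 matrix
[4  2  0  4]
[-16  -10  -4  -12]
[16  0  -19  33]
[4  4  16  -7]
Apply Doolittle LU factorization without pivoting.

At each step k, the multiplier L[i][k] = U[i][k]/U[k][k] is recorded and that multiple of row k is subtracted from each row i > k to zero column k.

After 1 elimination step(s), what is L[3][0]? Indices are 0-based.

Step 1: pivot at (0,0) is 4.
  row1 ← row1 − (-4)·row0  ⇒  L[1][0]=-4, U row1=(0, -2, -4, 4)
  row2 ← row2 − (4)·row0  ⇒  L[2][0]=4, U row2=(0, -8, -19, 17)
  row3 ← row3 − (1)·row0  ⇒  L[3][0]=1, U row3=(0, 2, 16, -11)

L[3][0] = 1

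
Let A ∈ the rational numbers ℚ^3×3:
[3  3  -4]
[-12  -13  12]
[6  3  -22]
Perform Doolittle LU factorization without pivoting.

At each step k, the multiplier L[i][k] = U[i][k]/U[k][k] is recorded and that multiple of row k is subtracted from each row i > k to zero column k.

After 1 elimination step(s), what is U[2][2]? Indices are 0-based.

U[2][2] = -14

[col 0] pivot 3
  R1 -= -4*R0 → (0, -1, -4)  (L[1][0] := -4)
  R2 -= 2*R0 → (0, -3, -14)  (L[2][0] := 2)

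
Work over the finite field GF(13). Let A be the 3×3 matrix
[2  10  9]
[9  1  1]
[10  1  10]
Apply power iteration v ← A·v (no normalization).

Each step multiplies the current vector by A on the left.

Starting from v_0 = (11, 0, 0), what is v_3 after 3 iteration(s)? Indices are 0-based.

v_0 = (11, 0, 0).
v_1 = A·v_0 = (9, 8, 6).
v_2 = A·v_1 = (9, 4, 2).
v_3 = A·v_2 = (11, 9, 10).

v_3 = (11, 9, 10)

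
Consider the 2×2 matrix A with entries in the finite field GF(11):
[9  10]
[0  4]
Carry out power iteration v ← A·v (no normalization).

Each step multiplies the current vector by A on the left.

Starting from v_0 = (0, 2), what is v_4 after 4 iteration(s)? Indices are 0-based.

v_0 = (0, 2).
v_1 = A·v_0 = (9, 8).
v_2 = A·v_1 = (7, 10).
v_3 = A·v_2 = (9, 7).
v_4 = A·v_3 = (8, 6).

v_4 = (8, 6)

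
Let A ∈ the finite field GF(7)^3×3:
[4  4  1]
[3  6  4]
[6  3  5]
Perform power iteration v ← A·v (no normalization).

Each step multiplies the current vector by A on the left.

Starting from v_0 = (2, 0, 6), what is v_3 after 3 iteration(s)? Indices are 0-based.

v_0 = (2, 0, 6).
v_1 = A·v_0 = (0, 2, 0).
v_2 = A·v_1 = (1, 5, 6).
v_3 = A·v_2 = (2, 1, 2).

v_3 = (2, 1, 2)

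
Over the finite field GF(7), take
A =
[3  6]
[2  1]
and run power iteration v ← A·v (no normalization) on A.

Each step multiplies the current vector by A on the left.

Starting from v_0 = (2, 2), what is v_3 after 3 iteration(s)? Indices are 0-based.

v_0 = (2, 2).
v_1 = A·v_0 = (4, 6).
v_2 = A·v_1 = (6, 0).
v_3 = A·v_2 = (4, 5).

v_3 = (4, 5)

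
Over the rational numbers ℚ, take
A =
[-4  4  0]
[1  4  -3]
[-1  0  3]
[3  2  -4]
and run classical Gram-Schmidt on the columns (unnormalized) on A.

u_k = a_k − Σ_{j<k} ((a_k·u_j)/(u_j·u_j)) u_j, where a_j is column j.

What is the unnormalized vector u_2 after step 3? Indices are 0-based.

Step 1: u_0 = a_0 = (-4, 1, -1, 3).
Step 2: u_1 = a_1 − (-2/9)·u_0 = (28/9, 38/9, -2/9, 8/3).
Step 3: u_2 = a_2 − (-2/3)·u_0 − (-9/13)·u_1 = (-20/39, 23/39, 85/39, -2/13).

u_2 = (-20/39, 23/39, 85/39, -2/13)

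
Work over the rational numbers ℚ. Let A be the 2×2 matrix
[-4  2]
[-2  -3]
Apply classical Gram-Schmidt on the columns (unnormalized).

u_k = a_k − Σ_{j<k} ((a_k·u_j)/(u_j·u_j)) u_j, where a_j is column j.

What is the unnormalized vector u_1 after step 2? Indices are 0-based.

u_1 = (8/5, -16/5)

Step 1: u_0 = a_0 = (-4, -2).
Step 2: u_1 = a_1 − (-1/10)·u_0 = (8/5, -16/5).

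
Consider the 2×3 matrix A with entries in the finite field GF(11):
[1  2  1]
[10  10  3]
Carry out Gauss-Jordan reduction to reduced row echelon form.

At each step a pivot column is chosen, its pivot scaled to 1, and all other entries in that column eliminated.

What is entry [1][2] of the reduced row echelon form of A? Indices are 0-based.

step 1: normalize row 0 (÷1) = (1, 2, 1)
  row 1: subtract 10×row0 = (0, 1, 4)
step 2: normalize row 1 (÷1) = (0, 1, 4)
  row 0: subtract 2×row1 = (1, 0, 4)

M[1][2] = 4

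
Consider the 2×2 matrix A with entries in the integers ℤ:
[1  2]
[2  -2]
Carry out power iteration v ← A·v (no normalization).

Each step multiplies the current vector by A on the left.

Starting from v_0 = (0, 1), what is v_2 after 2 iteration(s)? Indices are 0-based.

v_2 = (-2, 8)

v_0 = (0, 1).
v_1 = A·v_0 = (2, -2).
v_2 = A·v_1 = (-2, 8).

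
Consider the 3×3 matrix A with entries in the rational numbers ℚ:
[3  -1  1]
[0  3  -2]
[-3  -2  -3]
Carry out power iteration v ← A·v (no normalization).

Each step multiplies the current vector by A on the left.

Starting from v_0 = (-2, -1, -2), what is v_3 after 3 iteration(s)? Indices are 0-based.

v_0 = (-2, -1, -2).
v_1 = A·v_0 = (-7, 1, 14).
v_2 = A·v_1 = (-8, -25, -23).
v_3 = A·v_2 = (-22, -29, 143).

v_3 = (-22, -29, 143)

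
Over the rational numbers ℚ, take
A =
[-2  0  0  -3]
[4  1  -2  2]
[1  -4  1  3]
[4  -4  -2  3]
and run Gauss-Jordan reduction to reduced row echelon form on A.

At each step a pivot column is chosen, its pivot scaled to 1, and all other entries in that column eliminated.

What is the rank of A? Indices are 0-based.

[1] R0 /= -2  ⇒  (1, 0, 0, 3/2)
     R1 -= 4·R0  ⇒  (0, 1, -2, -4)
     R2 -= 1·R0  ⇒  (0, -4, 1, 3/2)
     R3 -= 4·R0  ⇒  (0, -4, -2, -3)
[2] R1 /= 1  ⇒  (0, 1, -2, -4)
     R2 -= -4·R1  ⇒  (0, 0, -7, -29/2)
     R3 -= -4·R1  ⇒  (0, 0, -10, -19)
[3] R2 /= -7  ⇒  (0, 0, 1, 29/14)
     R1 -= -2·R2  ⇒  (0, 1, 0, 1/7)
     R3 -= -10·R2  ⇒  (0, 0, 0, 12/7)
[4] R3 /= 12/7  ⇒  (0, 0, 0, 1)
     R0 -= 3/2·R3  ⇒  (1, 0, 0, 0)
     R1 -= 1/7·R3  ⇒  (0, 1, 0, 0)
     R2 -= 29/14·R3  ⇒  (0, 0, 1, 0)

rank = 4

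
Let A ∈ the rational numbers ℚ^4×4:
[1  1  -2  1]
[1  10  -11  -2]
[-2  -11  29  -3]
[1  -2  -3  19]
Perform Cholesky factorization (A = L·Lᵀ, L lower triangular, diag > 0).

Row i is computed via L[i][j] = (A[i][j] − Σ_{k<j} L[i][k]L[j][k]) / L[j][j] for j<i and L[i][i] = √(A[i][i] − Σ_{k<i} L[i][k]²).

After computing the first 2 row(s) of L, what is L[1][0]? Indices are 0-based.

Step 1: L[0][0] = √(1) = 1.
  L[1][0] = (1) / L[0][0] = 1.
Step 2: L[1][1] = √(9) = 3.

L[1][0] = 1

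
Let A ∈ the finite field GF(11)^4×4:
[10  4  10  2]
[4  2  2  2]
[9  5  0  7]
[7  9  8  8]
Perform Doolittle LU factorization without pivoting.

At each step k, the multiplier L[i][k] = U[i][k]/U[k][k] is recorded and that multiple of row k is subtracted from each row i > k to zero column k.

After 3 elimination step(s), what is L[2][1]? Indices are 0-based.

L[2][1] = 9

Step 1: pivot at (0,0) is 10.
  row1 ← row1 − (7)·row0  ⇒  L[1][0]=7, U row1=(0, 7, 9, 10)
  row2 ← row2 − (2)·row0  ⇒  L[2][0]=2, U row2=(0, 8, 2, 3)
  row3 ← row3 − (4)·row0  ⇒  L[3][0]=4, U row3=(0, 4, 1, 0)
Step 2: pivot at (1,1) is 7.
  row2 ← row2 − (9)·row1  ⇒  L[2][1]=9, U row2=(0, 0, 9, 1)
  row3 ← row3 − (10)·row1  ⇒  L[3][1]=10, U row3=(0, 0, 10, 10)
Step 3: pivot at (2,2) is 9.
  row3 ← row3 − (6)·row2  ⇒  L[3][2]=6, U row3=(0, 0, 0, 4)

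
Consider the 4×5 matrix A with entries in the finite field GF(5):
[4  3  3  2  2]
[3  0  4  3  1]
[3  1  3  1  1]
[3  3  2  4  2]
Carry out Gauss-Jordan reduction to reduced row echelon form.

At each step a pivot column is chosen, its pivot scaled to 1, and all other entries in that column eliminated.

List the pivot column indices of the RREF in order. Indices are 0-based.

step 1: normalize row 0 (÷4) = (1, 2, 2, 3, 3)
  row 1: subtract 3×row0 = (0, 4, 3, 4, 2)
  row 2: subtract 3×row0 = (0, 0, 2, 2, 2)
  row 3: subtract 3×row0 = (0, 2, 1, 0, 3)
step 2: normalize row 1 (÷4) = (0, 1, 2, 1, 3)
  row 0: subtract 2×row1 = (1, 0, 3, 1, 2)
  row 3: subtract 2×row1 = (0, 0, 2, 3, 2)
step 3: normalize row 2 (÷2) = (0, 0, 1, 1, 1)
  row 0: subtract 3×row2 = (1, 0, 0, 3, 4)
  row 1: subtract 2×row2 = (0, 1, 0, 4, 1)
  row 3: subtract 2×row2 = (0, 0, 0, 1, 0)
step 4: normalize row 3 (÷1) = (0, 0, 0, 1, 0)
  row 0: subtract 3×row3 = (1, 0, 0, 0, 4)
  row 1: subtract 4×row3 = (0, 1, 0, 0, 1)
  row 2: subtract 1×row3 = (0, 0, 1, 0, 1)

pivot columns: 0, 1, 2, 3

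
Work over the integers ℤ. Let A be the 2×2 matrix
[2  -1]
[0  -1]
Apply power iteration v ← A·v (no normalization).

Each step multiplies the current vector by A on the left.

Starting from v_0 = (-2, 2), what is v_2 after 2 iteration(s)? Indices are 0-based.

v_0 = (-2, 2).
v_1 = A·v_0 = (-6, -2).
v_2 = A·v_1 = (-10, 2).

v_2 = (-10, 2)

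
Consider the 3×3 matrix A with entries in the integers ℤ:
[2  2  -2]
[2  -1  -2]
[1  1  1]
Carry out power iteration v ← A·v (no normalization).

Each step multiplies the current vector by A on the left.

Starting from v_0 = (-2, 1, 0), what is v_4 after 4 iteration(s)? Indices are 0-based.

v_4 = (8, 41, -30)

v_0 = (-2, 1, 0).
v_1 = A·v_0 = (-2, -5, -1).
v_2 = A·v_1 = (-12, 3, -8).
v_3 = A·v_2 = (-2, -11, -17).
v_4 = A·v_3 = (8, 41, -30).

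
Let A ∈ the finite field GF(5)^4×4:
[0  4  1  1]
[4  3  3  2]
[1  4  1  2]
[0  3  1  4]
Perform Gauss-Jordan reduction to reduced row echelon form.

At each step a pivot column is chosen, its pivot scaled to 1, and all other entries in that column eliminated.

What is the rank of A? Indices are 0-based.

step 1: exchange rows 0,1
step 1: normalize row 0 (÷4) = (1, 2, 2, 3)
  row 2: subtract 1×row0 = (0, 2, 4, 4)
step 2: normalize row 1 (÷4) = (0, 1, 4, 4)
  row 0: subtract 2×row1 = (1, 0, 4, 0)
  row 2: subtract 2×row1 = (0, 0, 1, 1)
  row 3: subtract 3×row1 = (0, 0, 4, 2)
step 3: normalize row 2 (÷1) = (0, 0, 1, 1)
  row 0: subtract 4×row2 = (1, 0, 0, 1)
  row 1: subtract 4×row2 = (0, 1, 0, 0)
  row 3: subtract 4×row2 = (0, 0, 0, 3)
step 4: normalize row 3 (÷3) = (0, 0, 0, 1)
  row 0: subtract 1×row3 = (1, 0, 0, 0)
  row 2: subtract 1×row3 = (0, 0, 1, 0)

rank = 4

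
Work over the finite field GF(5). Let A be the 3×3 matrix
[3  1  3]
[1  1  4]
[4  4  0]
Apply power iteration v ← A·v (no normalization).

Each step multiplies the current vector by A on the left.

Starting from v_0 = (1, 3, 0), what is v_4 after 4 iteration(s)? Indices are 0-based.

v_4 = (4, 2, 2)

v_0 = (1, 3, 0).
v_1 = A·v_0 = (1, 4, 1).
v_2 = A·v_1 = (0, 4, 0).
v_3 = A·v_2 = (4, 4, 1).
v_4 = A·v_3 = (4, 2, 2).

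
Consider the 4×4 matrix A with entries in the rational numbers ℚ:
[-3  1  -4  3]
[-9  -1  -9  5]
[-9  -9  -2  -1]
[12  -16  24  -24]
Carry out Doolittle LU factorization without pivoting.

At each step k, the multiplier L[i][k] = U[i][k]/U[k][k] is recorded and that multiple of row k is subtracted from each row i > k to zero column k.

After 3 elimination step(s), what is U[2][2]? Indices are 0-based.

k=0: U[0][0]=-3
  eliminate (1,0): mult=3, new row 1: (0, -4, 3, -4); set L[1][0]=3
  eliminate (2,0): mult=3, new row 2: (0, -12, 10, -10); set L[2][0]=3
  eliminate (3,0): mult=-4, new row 3: (0, -12, 8, -12); set L[3][0]=-4
k=1: U[1][1]=-4
  eliminate (2,1): mult=3, new row 2: (0, 0, 1, 2); set L[2][1]=3
  eliminate (3,1): mult=3, new row 3: (0, 0, -1, 0); set L[3][1]=3
k=2: U[2][2]=1
  eliminate (3,2): mult=-1, new row 3: (0, 0, 0, 2); set L[3][2]=-1

U[2][2] = 1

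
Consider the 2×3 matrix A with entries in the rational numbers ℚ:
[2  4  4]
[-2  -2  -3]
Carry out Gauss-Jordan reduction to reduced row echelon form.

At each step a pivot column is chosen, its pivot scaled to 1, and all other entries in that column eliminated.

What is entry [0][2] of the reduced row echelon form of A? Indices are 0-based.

step 1: normalize row 0 (÷2) = (1, 2, 2)
  row 1: subtract -2×row0 = (0, 2, 1)
step 2: normalize row 1 (÷2) = (0, 1, 1/2)
  row 0: subtract 2×row1 = (1, 0, 1)

M[0][2] = 1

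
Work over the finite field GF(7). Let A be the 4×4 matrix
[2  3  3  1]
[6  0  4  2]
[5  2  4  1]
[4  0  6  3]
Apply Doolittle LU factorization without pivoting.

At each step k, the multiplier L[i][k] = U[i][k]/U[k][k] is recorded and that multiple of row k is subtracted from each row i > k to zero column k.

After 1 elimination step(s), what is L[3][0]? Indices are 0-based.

L[3][0] = 2

[col 0] pivot 2
  R1 -= 3*R0 → (0, 5, 2, 6)  (L[1][0] := 3)
  R2 -= 6*R0 → (0, 5, 0, 2)  (L[2][0] := 6)
  R3 -= 2*R0 → (0, 1, 0, 1)  (L[3][0] := 2)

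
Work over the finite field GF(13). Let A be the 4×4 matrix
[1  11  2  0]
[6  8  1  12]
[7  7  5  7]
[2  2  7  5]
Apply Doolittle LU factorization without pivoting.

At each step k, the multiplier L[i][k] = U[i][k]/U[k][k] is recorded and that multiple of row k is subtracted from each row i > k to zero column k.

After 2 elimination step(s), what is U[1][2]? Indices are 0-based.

U[1][2] = 2

Step 1: pivot at (0,0) is 1.
  row1 ← row1 − (6)·row0  ⇒  L[1][0]=6, U row1=(0, 7, 2, 12)
  row2 ← row2 − (7)·row0  ⇒  L[2][0]=7, U row2=(0, 8, 4, 7)
  row3 ← row3 − (2)·row0  ⇒  L[3][0]=2, U row3=(0, 6, 3, 5)
Step 2: pivot at (1,1) is 7.
  row2 ← row2 − (3)·row1  ⇒  L[2][1]=3, U row2=(0, 0, 11, 10)
  row3 ← row3 − (12)·row1  ⇒  L[3][1]=12, U row3=(0, 0, 5, 4)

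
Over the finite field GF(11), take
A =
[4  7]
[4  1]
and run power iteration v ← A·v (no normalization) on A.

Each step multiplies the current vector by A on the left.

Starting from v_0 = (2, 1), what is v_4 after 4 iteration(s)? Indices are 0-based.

v_0 = (2, 1).
v_1 = A·v_0 = (4, 9).
v_2 = A·v_1 = (2, 3).
v_3 = A·v_2 = (7, 0).
v_4 = A·v_3 = (6, 6).

v_4 = (6, 6)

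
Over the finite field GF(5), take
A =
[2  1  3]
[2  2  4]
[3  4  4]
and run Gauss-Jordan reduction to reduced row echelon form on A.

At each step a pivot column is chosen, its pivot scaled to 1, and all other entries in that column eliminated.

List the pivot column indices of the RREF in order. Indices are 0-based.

pivot columns: 0, 1, 2

pivot(0,0)=2: scale R0 → (1, 3, 4)
  clear (1,0): R1 −= (2)R0 → (0, 1, 1)
  clear (2,0): R2 −= (3)R0 → (0, 0, 2)
pivot(1,1)=1: scale R1 → (0, 1, 1)
  clear (0,1): R0 −= (3)R1 → (1, 0, 1)
pivot(2,2)=2: scale R2 → (0, 0, 1)
  clear (0,2): R0 −= (1)R2 → (1, 0, 0)
  clear (1,2): R1 −= (1)R2 → (0, 1, 0)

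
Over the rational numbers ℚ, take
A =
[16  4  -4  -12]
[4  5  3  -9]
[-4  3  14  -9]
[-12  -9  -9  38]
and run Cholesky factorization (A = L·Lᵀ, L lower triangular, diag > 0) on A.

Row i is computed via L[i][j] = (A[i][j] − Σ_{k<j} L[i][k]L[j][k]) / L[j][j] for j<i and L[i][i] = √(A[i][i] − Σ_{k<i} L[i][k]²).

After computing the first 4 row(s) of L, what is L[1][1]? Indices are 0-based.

L[1][1] = 2

Step 1: L[0][0] = √(16) = 4.
  L[1][0] = (4) / L[0][0] = 1.
Step 2: L[1][1] = √(4) = 2.
  L[2][0] = (-4) / L[0][0] = -1.
  L[2][1] = (4) / L[1][1] = 2.
Step 3: L[2][2] = √(9) = 3.
  L[3][0] = (-12) / L[0][0] = -3.
  L[3][1] = (-6) / L[1][1] = -3.
  L[3][2] = (-6) / L[2][2] = -2.
Step 4: L[3][3] = √(16) = 4.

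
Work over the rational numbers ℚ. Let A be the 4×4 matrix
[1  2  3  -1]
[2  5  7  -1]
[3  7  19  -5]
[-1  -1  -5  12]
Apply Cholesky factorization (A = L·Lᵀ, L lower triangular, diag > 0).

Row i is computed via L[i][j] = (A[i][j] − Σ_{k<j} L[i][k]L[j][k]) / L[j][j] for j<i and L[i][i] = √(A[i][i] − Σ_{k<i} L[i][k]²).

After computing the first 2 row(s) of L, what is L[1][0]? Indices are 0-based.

Step 1: L[0][0] = √(1) = 1.
  L[1][0] = (2) / L[0][0] = 2.
Step 2: L[1][1] = √(1) = 1.

L[1][0] = 2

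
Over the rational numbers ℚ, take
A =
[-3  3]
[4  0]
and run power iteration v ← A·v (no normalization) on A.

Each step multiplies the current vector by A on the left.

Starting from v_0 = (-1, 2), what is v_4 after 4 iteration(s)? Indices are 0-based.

v_0 = (-1, 2).
v_1 = A·v_0 = (9, -4).
v_2 = A·v_1 = (-39, 36).
v_3 = A·v_2 = (225, -156).
v_4 = A·v_3 = (-1143, 900).

v_4 = (-1143, 900)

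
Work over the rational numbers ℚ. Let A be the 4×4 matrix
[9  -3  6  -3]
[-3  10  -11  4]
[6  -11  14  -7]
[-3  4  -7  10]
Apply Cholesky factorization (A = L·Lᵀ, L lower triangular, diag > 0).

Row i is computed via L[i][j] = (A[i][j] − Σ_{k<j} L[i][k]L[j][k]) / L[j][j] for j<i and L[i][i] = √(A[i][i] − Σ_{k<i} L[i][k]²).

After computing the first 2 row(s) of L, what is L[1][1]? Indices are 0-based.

Step 1: L[0][0] = √(9) = 3.
  L[1][0] = (-3) / L[0][0] = -1.
Step 2: L[1][1] = √(9) = 3.

L[1][1] = 3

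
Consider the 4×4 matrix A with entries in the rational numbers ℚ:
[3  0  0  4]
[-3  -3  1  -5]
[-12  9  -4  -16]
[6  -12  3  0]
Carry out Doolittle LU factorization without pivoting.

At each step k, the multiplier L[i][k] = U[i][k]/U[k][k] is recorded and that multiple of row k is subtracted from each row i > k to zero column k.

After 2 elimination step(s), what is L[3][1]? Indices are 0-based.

Step 1: pivot at (0,0) is 3.
  row1 ← row1 − (-1)·row0  ⇒  L[1][0]=-1, U row1=(0, -3, 1, -1)
  row2 ← row2 − (-4)·row0  ⇒  L[2][0]=-4, U row2=(0, 9, -4, 0)
  row3 ← row3 − (2)·row0  ⇒  L[3][0]=2, U row3=(0, -12, 3, -8)
Step 2: pivot at (1,1) is -3.
  row2 ← row2 − (-3)·row1  ⇒  L[2][1]=-3, U row2=(0, 0, -1, -3)
  row3 ← row3 − (4)·row1  ⇒  L[3][1]=4, U row3=(0, 0, -1, -4)

L[3][1] = 4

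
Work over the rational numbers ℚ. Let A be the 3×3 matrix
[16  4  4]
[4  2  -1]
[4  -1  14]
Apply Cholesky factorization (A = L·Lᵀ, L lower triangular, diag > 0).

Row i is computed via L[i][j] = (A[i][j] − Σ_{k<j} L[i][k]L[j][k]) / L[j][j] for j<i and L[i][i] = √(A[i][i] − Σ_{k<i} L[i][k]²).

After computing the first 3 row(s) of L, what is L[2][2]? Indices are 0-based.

L[2][2] = 3

Step 1: L[0][0] = √(16) = 4.
  L[1][0] = (4) / L[0][0] = 1.
Step 2: L[1][1] = √(1) = 1.
  L[2][0] = (4) / L[0][0] = 1.
  L[2][1] = (-2) / L[1][1] = -2.
Step 3: L[2][2] = √(9) = 3.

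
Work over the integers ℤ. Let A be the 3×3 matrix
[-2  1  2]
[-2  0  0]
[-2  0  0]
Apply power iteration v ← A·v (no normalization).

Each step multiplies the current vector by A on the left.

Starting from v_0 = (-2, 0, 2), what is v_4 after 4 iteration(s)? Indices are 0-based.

v_4 = (104, 80, 80)

v_0 = (-2, 0, 2).
v_1 = A·v_0 = (8, 4, 4).
v_2 = A·v_1 = (-4, -16, -16).
v_3 = A·v_2 = (-40, 8, 8).
v_4 = A·v_3 = (104, 80, 80).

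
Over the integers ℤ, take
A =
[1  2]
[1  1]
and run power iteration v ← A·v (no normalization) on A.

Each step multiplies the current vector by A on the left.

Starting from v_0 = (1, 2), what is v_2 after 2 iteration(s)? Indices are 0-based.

v_0 = (1, 2).
v_1 = A·v_0 = (5, 3).
v_2 = A·v_1 = (11, 8).

v_2 = (11, 8)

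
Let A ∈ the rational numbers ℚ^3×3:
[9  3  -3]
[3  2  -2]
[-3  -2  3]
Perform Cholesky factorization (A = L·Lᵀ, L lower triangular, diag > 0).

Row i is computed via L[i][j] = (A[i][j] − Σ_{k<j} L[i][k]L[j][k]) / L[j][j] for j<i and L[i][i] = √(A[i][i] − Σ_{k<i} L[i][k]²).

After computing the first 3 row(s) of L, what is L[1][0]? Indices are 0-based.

Step 1: L[0][0] = √(9) = 3.
  L[1][0] = (3) / L[0][0] = 1.
Step 2: L[1][1] = √(1) = 1.
  L[2][0] = (-3) / L[0][0] = -1.
  L[2][1] = (-1) / L[1][1] = -1.
Step 3: L[2][2] = √(1) = 1.

L[1][0] = 1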